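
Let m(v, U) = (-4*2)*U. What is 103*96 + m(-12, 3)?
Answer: 9864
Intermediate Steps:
m(v, U) = -8*U
103*96 + m(-12, 3) = 103*96 - 8*3 = 9888 - 24 = 9864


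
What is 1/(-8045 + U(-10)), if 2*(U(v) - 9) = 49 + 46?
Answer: -2/15977 ≈ -0.00012518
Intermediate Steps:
U(v) = 113/2 (U(v) = 9 + (49 + 46)/2 = 9 + (½)*95 = 9 + 95/2 = 113/2)
1/(-8045 + U(-10)) = 1/(-8045 + 113/2) = 1/(-15977/2) = -2/15977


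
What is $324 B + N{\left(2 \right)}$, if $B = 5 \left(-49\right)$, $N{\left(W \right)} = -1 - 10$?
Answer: $-79391$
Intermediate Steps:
$N{\left(W \right)} = -11$ ($N{\left(W \right)} = -1 - 10 = -11$)
$B = -245$
$324 B + N{\left(2 \right)} = 324 \left(-245\right) - 11 = -79380 - 11 = -79391$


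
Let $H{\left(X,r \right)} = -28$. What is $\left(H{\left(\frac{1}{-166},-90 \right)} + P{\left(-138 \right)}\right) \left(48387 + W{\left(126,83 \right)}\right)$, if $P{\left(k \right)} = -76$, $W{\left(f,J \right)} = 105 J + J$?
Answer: $-5947240$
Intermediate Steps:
$W{\left(f,J \right)} = 106 J$
$\left(H{\left(\frac{1}{-166},-90 \right)} + P{\left(-138 \right)}\right) \left(48387 + W{\left(126,83 \right)}\right) = \left(-28 - 76\right) \left(48387 + 106 \cdot 83\right) = - 104 \left(48387 + 8798\right) = \left(-104\right) 57185 = -5947240$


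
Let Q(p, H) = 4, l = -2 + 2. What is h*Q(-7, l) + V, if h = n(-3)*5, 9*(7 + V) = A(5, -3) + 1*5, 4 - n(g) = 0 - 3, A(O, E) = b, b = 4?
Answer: 134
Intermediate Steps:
l = 0
A(O, E) = 4
n(g) = 7 (n(g) = 4 - (0 - 3) = 4 - 1*(-3) = 4 + 3 = 7)
V = -6 (V = -7 + (4 + 1*5)/9 = -7 + (4 + 5)/9 = -7 + (1/9)*9 = -7 + 1 = -6)
h = 35 (h = 7*5 = 35)
h*Q(-7, l) + V = 35*4 - 6 = 140 - 6 = 134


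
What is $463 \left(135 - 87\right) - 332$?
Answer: $21892$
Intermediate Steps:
$463 \left(135 - 87\right) - 332 = 463 \cdot 48 - 332 = 22224 - 332 = 21892$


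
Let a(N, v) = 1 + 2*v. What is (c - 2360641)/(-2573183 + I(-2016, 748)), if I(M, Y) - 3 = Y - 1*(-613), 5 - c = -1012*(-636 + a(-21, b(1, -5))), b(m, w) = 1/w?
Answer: 15018304/12859095 ≈ 1.1679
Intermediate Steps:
c = -3215099/5 (c = 5 - (-1012)*(-636 + (1 + 2/(-5))) = 5 - (-1012)*(-636 + (1 + 2*(-⅕))) = 5 - (-1012)*(-636 + (1 - ⅖)) = 5 - (-1012)*(-636 + ⅗) = 5 - (-1012)*(-3177)/5 = 5 - 1*3215124/5 = 5 - 3215124/5 = -3215099/5 ≈ -6.4302e+5)
I(M, Y) = 616 + Y (I(M, Y) = 3 + (Y - 1*(-613)) = 3 + (Y + 613) = 3 + (613 + Y) = 616 + Y)
(c - 2360641)/(-2573183 + I(-2016, 748)) = (-3215099/5 - 2360641)/(-2573183 + (616 + 748)) = -15018304/(5*(-2573183 + 1364)) = -15018304/5/(-2571819) = -15018304/5*(-1/2571819) = 15018304/12859095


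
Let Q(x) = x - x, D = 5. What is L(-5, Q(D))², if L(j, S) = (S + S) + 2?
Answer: 4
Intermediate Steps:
Q(x) = 0
L(j, S) = 2 + 2*S (L(j, S) = 2*S + 2 = 2 + 2*S)
L(-5, Q(D))² = (2 + 2*0)² = (2 + 0)² = 2² = 4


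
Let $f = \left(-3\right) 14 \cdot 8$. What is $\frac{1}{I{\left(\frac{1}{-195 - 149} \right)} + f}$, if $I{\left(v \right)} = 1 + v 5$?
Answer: $- \frac{344}{115245} \approx -0.0029849$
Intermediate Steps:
$f = -336$ ($f = \left(-42\right) 8 = -336$)
$I{\left(v \right)} = 1 + 5 v$
$\frac{1}{I{\left(\frac{1}{-195 - 149} \right)} + f} = \frac{1}{\left(1 + \frac{5}{-195 - 149}\right) - 336} = \frac{1}{\left(1 + \frac{5}{-344}\right) - 336} = \frac{1}{\left(1 + 5 \left(- \frac{1}{344}\right)\right) - 336} = \frac{1}{\left(1 - \frac{5}{344}\right) - 336} = \frac{1}{\frac{339}{344} - 336} = \frac{1}{- \frac{115245}{344}} = - \frac{344}{115245}$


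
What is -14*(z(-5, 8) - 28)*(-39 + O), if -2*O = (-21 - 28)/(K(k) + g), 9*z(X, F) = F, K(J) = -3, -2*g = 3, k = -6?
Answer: -1366400/81 ≈ -16869.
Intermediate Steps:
g = -3/2 (g = -½*3 = -3/2 ≈ -1.5000)
z(X, F) = F/9
O = -49/9 (O = -(-21 - 28)/(2*(-3 - 3/2)) = -(-49)/(2*(-9/2)) = -(-49)*(-2)/(2*9) = -½*98/9 = -49/9 ≈ -5.4444)
-14*(z(-5, 8) - 28)*(-39 + O) = -14*((⅑)*8 - 28)*(-39 - 49/9) = -14*(8/9 - 28)*(-400)/9 = -(-3416)*(-400)/(9*9) = -14*97600/81 = -1366400/81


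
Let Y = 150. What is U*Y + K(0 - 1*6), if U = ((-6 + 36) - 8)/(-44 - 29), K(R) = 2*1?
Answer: -3154/73 ≈ -43.206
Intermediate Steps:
K(R) = 2
U = -22/73 (U = (30 - 8)/(-73) = 22*(-1/73) = -22/73 ≈ -0.30137)
U*Y + K(0 - 1*6) = -22/73*150 + 2 = -3300/73 + 2 = -3154/73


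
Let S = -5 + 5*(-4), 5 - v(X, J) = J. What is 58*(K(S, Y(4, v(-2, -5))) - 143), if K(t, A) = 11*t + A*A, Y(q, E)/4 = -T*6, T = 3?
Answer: 276428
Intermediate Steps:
v(X, J) = 5 - J
S = -25 (S = -5 - 20 = -25)
Y(q, E) = -72 (Y(q, E) = 4*(-1*3*6) = 4*(-3*6) = 4*(-18) = -72)
K(t, A) = A**2 + 11*t (K(t, A) = 11*t + A**2 = A**2 + 11*t)
58*(K(S, Y(4, v(-2, -5))) - 143) = 58*(((-72)**2 + 11*(-25)) - 143) = 58*((5184 - 275) - 143) = 58*(4909 - 143) = 58*4766 = 276428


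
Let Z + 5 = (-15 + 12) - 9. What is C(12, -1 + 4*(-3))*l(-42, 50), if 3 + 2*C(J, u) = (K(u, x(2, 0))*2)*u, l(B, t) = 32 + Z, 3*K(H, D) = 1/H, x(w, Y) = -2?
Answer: -35/2 ≈ -17.500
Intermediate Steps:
K(H, D) = 1/(3*H)
Z = -17 (Z = -5 + ((-15 + 12) - 9) = -5 + (-3 - 9) = -5 - 12 = -17)
l(B, t) = 15 (l(B, t) = 32 - 17 = 15)
C(J, u) = -7/6 (C(J, u) = -3/2 + (((1/(3*u))*2)*u)/2 = -3/2 + ((2/(3*u))*u)/2 = -3/2 + (½)*(⅔) = -3/2 + ⅓ = -7/6)
C(12, -1 + 4*(-3))*l(-42, 50) = -7/6*15 = -35/2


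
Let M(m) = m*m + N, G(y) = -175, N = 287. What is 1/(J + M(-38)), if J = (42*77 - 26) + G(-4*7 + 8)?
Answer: 1/4764 ≈ 0.00020991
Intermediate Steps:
J = 3033 (J = (42*77 - 26) - 175 = (3234 - 26) - 175 = 3208 - 175 = 3033)
M(m) = 287 + m² (M(m) = m*m + 287 = m² + 287 = 287 + m²)
1/(J + M(-38)) = 1/(3033 + (287 + (-38)²)) = 1/(3033 + (287 + 1444)) = 1/(3033 + 1731) = 1/4764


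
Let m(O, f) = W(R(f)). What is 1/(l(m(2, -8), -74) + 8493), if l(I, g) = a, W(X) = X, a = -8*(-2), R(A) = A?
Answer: 1/8509 ≈ 0.00011752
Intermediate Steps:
a = 16
m(O, f) = f
l(I, g) = 16
1/(l(m(2, -8), -74) + 8493) = 1/(16 + 8493) = 1/8509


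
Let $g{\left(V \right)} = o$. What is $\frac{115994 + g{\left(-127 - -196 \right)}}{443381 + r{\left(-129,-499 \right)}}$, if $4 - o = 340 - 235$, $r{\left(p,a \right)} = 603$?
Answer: $\frac{115893}{443984} \approx 0.26103$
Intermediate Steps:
$o = -101$ ($o = 4 - \left(340 - 235\right) = 4 - 105 = -101$)
$g{\left(V \right)} = -101$
$\frac{115994 + g{\left(-127 - -196 \right)}}{443381 + r{\left(-129,-499 \right)}} = \frac{115994 - 101}{443381 + 603} = \frac{115893}{443984}$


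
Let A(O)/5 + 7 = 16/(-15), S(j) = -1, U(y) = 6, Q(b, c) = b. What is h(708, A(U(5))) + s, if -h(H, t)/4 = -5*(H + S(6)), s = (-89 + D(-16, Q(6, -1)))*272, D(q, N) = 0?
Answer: -10068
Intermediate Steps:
A(O) = -121/3 (A(O) = -35 + 5*(16/(-15)) = -35 + 5*(16*(-1/15)) = -35 + 5*(-16/15) = -35 - 16/3 = -121/3)
s = -24208 (s = (-89 + 0)*272 = -89*272 = -24208)
h(H, t) = -20 + 20*H (h(H, t) = -(-20)*(H - 1) = -(-20)*(-1 + H) = -4*(5 - 5*H) = -20 + 20*H)
h(708, A(U(5))) + s = (-20 + 20*708) - 24208 = (-20 + 14160) - 24208 = 14140 - 24208 = -10068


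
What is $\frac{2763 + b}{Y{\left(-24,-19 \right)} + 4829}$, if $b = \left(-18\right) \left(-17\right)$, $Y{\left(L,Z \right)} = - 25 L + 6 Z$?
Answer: $\frac{3069}{5315} \approx 0.57742$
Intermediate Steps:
$b = 306$
$\frac{2763 + b}{Y{\left(-24,-19 \right)} + 4829} = \frac{2763 + 306}{\left(\left(-25\right) \left(-24\right) + 6 \left(-19\right)\right) + 4829} = \frac{3069}{\left(600 - 114\right) + 4829} = \frac{3069}{486 + 4829} = \frac{3069}{5315}$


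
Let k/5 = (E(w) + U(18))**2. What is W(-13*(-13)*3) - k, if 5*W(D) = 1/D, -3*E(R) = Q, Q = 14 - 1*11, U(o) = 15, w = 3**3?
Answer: -2484299/2535 ≈ -980.00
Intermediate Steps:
w = 27
Q = 3 (Q = 14 - 11 = 3)
E(R) = -1 (E(R) = -1/3*3 = -1)
W(D) = 1/(5*D)
k = 980 (k = 5*(-1 + 15)**2 = 5*14**2 = 5*196 = 980)
W(-13*(-13)*3) - k = 1/(5*((-13*(-13)*3))) - 1*980 = 1/(5*((169*3))) - 980 = (1/5)/507 - 980 = (1/5)*(1/507) - 980 = 1/2535 - 980 = -2484299/2535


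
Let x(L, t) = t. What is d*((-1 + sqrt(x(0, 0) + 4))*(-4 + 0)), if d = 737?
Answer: -2948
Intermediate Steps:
d*((-1 + sqrt(x(0, 0) + 4))*(-4 + 0)) = 737*((-1 + sqrt(0 + 4))*(-4 + 0)) = 737*((-1 + sqrt(4))*(-4)) = 737*((-1 + 2)*(-4)) = 737*(1*(-4)) = 737*(-4) = -2948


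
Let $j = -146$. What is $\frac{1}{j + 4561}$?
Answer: $\frac{1}{4415} \approx 0.0002265$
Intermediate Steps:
$\frac{1}{j + 4561} = \frac{1}{-146 + 4561} = \frac{1}{4415}$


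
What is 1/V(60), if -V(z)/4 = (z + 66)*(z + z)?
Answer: -1/60480 ≈ -1.6534e-5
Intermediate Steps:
V(z) = -8*z*(66 + z) (V(z) = -4*(z + 66)*(z + z) = -4*(66 + z)*2*z = -8*z*(66 + z))
1/V(60) = 1/(-8*60*(66 + 60)) = 1/(-8*60*126) = 1/(-60480) = -1/60480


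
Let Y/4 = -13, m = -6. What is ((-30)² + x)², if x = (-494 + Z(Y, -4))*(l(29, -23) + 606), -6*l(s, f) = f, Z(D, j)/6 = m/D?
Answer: 547324480931089/6084 ≈ 8.9961e+10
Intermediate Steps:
Y = -52 (Y = 4*(-13) = -52)
Z(D, j) = -36/D (Z(D, j) = 6*(-6/D) = -36/D)
l(s, f) = -f/6
x = -23465167/78 (x = (-494 - 36/(-52))*(-⅙*(-23) + 606) = (-494 - 36*(-1/52))*(23/6 + 606) = (-494 + 9/13)*(3659/6) = -6413/13*3659/6 = -23465167/78 ≈ -3.0084e+5)
((-30)² + x)² = ((-30)² - 23465167/78)² = (900 - 23465167/78)² = (-23394967/78)² = 547324480931089/6084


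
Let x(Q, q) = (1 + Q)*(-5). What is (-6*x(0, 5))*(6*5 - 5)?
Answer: 750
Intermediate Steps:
x(Q, q) = -5 - 5*Q
(-6*x(0, 5))*(6*5 - 5) = (-6*(-5 - 5*0))*(6*5 - 5) = (-6*(-5 + 0))*(30 - 5) = -6*(-5)*25 = 30*25 = 750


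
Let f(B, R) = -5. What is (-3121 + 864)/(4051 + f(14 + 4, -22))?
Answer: -2257/4046 ≈ -0.55783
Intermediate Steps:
(-3121 + 864)/(4051 + f(14 + 4, -22)) = (-3121 + 864)/(4051 - 5) = -2257/4046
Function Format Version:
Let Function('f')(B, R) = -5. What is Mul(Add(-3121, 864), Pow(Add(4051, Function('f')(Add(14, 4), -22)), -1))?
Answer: Rational(-2257, 4046) ≈ -0.55783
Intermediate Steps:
Mul(Add(-3121, 864), Pow(Add(4051, Function('f')(Add(14, 4), -22)), -1)) = Mul(Add(-3121, 864), Pow(Add(4051, -5), -1)) = Mul(-2257, Pow(4046, -1)) = Mul(-2257, Rational(1, 4046)) = Rational(-2257, 4046)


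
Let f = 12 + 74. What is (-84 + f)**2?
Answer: 4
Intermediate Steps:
f = 86
(-84 + f)**2 = (-84 + 86)**2 = 2**2 = 4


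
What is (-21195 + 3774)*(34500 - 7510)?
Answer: -470192790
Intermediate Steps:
(-21195 + 3774)*(34500 - 7510) = -17421*26990 = -470192790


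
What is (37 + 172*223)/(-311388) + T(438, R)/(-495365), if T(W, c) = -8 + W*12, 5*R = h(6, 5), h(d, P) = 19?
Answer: -20652712669/154250716620 ≈ -0.13389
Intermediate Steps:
R = 19/5 (R = (⅕)*19 = 19/5 ≈ 3.8000)
T(W, c) = -8 + 12*W
(37 + 172*223)/(-311388) + T(438, R)/(-495365) = (37 + 172*223)/(-311388) + (-8 + 12*438)/(-495365) = (37 + 38356)*(-1/311388) + (-8 + 5256)*(-1/495365) = 38393*(-1/311388) + 5248*(-1/495365) = -38393/311388 - 5248/495365 = -20652712669/154250716620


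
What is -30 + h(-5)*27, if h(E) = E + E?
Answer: -300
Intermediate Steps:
h(E) = 2*E
-30 + h(-5)*27 = -30 + (2*(-5))*27 = -30 - 10*27 = -30 - 270 = -300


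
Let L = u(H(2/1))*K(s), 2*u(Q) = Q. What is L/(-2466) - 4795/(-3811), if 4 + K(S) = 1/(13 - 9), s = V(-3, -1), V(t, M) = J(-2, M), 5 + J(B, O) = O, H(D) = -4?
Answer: 7863925/6265284 ≈ 1.2552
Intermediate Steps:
J(B, O) = -5 + O
V(t, M) = -5 + M
u(Q) = Q/2
s = -6 (s = -5 - 1 = -6)
K(S) = -15/4 (K(S) = -4 + 1/(13 - 9) = -4 + 1/4 = -4 + ¼ = -15/4)
L = 15/2 (L = ((½)*(-4))*(-15/4) = -2*(-15/4) = 15/2 ≈ 7.5000)
L/(-2466) - 4795/(-3811) = (15/2)/(-2466) - 4795/(-3811) = (15/2)*(-1/2466) - 4795*(-1/3811) = -5/1644 + 4795/3811 = 7863925/6265284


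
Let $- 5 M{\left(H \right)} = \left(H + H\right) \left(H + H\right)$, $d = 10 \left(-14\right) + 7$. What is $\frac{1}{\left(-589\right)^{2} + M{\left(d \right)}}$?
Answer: $\frac{5}{1663849} \approx 3.0051 \cdot 10^{-6}$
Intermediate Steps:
$d = -133$ ($d = -140 + 7 = -133$)
$M{\left(H \right)} = - \frac{4 H^{2}}{5}$ ($M{\left(H \right)} = - \frac{\left(H + H\right) \left(H + H\right)}{5} = - \frac{2 H 2 H}{5} = - \frac{4 H^{2}}{5}$)
$\frac{1}{\left(-589\right)^{2} + M{\left(d \right)}} = \frac{1}{\left(-589\right)^{2} - \frac{4 \left(-133\right)^{2}}{5}} = \frac{1}{346921 - \frac{70756}{5}} = \frac{1}{\frac{1663849}{5}} = \frac{5}{1663849}$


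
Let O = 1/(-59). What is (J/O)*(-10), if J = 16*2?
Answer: 18880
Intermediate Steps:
J = 32
O = -1/59 ≈ -0.016949
(J/O)*(-10) = (32/(-1/59))*(-10) = (32*(-59))*(-10) = -1888*(-10) = 18880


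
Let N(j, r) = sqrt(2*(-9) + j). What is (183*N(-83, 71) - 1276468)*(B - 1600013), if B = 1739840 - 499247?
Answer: 458788128560 - 65773860*I*sqrt(101) ≈ 4.5879e+11 - 6.6102e+8*I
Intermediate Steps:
N(j, r) = sqrt(-18 + j)
B = 1240593
(183*N(-83, 71) - 1276468)*(B - 1600013) = (183*sqrt(-18 - 83) - 1276468)*(1240593 - 1600013) = (183*sqrt(-101) - 1276468)*(-359420) = (183*(I*sqrt(101)) - 1276468)*(-359420) = (183*I*sqrt(101) - 1276468)*(-359420) = (-1276468 + 183*I*sqrt(101))*(-359420) = 458788128560 - 65773860*I*sqrt(101)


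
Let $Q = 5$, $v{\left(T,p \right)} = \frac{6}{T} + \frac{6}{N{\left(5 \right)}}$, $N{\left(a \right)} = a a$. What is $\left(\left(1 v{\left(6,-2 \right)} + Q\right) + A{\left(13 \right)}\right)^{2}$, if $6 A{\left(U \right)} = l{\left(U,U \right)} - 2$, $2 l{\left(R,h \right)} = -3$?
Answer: $\frac{2879809}{90000} \approx 31.998$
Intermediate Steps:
$l{\left(R,h \right)} = - \frac{3}{2}$ ($l{\left(R,h \right)} = \frac{1}{2} \left(-3\right) = - \frac{3}{2}$)
$N{\left(a \right)} = a^{2}$
$v{\left(T,p \right)} = \frac{6}{25} + \frac{6}{T}$ ($v{\left(T,p \right)} = \frac{6}{T} + \frac{6}{5^{2}} = \frac{6}{T} + \frac{6}{25} = \frac{6}{25} + \frac{6}{T}$)
$A{\left(U \right)} = - \frac{7}{12}$ ($A{\left(U \right)} = \frac{- \frac{3}{2} - 2}{6} = \frac{1}{6} \left(- \frac{7}{2}\right) = - \frac{7}{12}$)
$\left(\left(1 v{\left(6,-2 \right)} + Q\right) + A{\left(13 \right)}\right)^{2} = \left(\left(1 \left(\frac{6}{25} + \frac{6}{6}\right) + 5\right) - \frac{7}{12}\right)^{2} = \left(\left(1 \left(\frac{6}{25} + 6 \cdot \frac{1}{6}\right) + 5\right) - \frac{7}{12}\right)^{2} = \left(\left(1 \left(\frac{6}{25} + 1\right) + 5\right) - \frac{7}{12}\right)^{2} = \left(\left(1 \cdot \frac{31}{25} + 5\right) - \frac{7}{12}\right)^{2} = \left(\left(\frac{31}{25} + 5\right) - \frac{7}{12}\right)^{2} = \left(\frac{156}{25} - \frac{7}{12}\right)^{2} = \left(\frac{1697}{300}\right)^{2} = \frac{2879809}{90000}$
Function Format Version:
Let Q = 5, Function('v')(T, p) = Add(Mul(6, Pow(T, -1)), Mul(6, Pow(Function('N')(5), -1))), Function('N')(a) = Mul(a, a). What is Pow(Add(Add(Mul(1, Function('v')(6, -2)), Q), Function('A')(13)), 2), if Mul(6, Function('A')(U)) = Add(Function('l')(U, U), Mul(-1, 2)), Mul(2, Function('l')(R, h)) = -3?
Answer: Rational(2879809, 90000) ≈ 31.998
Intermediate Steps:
Function('l')(R, h) = Rational(-3, 2) (Function('l')(R, h) = Mul(Rational(1, 2), -3) = Rational(-3, 2))
Function('N')(a) = Pow(a, 2)
Function('v')(T, p) = Add(Rational(6, 25), Mul(6, Pow(T, -1))) (Function('v')(T, p) = Add(Mul(6, Pow(T, -1)), Mul(6, Pow(Pow(5, 2), -1))) = Add(Mul(6, Pow(T, -1)), Mul(6, Pow(25, -1))) = Add(Mul(6, Pow(T, -1)), Mul(6, Rational(1, 25))) = Add(Mul(6, Pow(T, -1)), Rational(6, 25)) = Add(Rational(6, 25), Mul(6, Pow(T, -1))))
Function('A')(U) = Rational(-7, 12) (Function('A')(U) = Mul(Rational(1, 6), Add(Rational(-3, 2), Mul(-1, 2))) = Mul(Rational(1, 6), Add(Rational(-3, 2), -2)) = Mul(Rational(1, 6), Rational(-7, 2)) = Rational(-7, 12))
Pow(Add(Add(Mul(1, Function('v')(6, -2)), Q), Function('A')(13)), 2) = Pow(Add(Add(Mul(1, Add(Rational(6, 25), Mul(6, Pow(6, -1)))), 5), Rational(-7, 12)), 2) = Pow(Add(Add(Mul(1, Add(Rational(6, 25), Mul(6, Rational(1, 6)))), 5), Rational(-7, 12)), 2) = Pow(Add(Add(Mul(1, Add(Rational(6, 25), 1)), 5), Rational(-7, 12)), 2) = Pow(Add(Add(Mul(1, Rational(31, 25)), 5), Rational(-7, 12)), 2) = Pow(Add(Add(Rational(31, 25), 5), Rational(-7, 12)), 2) = Pow(Add(Rational(156, 25), Rational(-7, 12)), 2) = Pow(Rational(1697, 300), 2) = Rational(2879809, 90000)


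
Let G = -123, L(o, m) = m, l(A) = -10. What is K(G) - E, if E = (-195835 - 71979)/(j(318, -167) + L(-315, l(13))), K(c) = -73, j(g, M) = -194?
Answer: -141353/102 ≈ -1385.8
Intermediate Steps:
E = 133907/102 (E = (-195835 - 71979)/(-194 - 10) = -267814/(-204) = -267814*(-1/204) = 133907/102 ≈ 1312.8)
K(G) - E = -73 - 1*133907/102 = -73 - 133907/102 = -141353/102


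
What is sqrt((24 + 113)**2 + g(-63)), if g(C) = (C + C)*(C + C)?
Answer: 13*sqrt(205) ≈ 186.13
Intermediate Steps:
g(C) = 4*C**2 (g(C) = (2*C)*(2*C) = 4*C**2)
sqrt((24 + 113)**2 + g(-63)) = sqrt((24 + 113)**2 + 4*(-63)**2) = sqrt(137**2 + 4*3969) = sqrt(18769 + 15876) = sqrt(34645) = 13*sqrt(205)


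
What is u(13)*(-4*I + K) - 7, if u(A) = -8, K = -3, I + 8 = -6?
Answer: -431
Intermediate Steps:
I = -14 (I = -8 - 6 = -14)
u(13)*(-4*I + K) - 7 = -8*(-4*(-14) - 3) - 7 = -8*(56 - 3) - 7 = -8*53 - 7 = -424 - 7 = -431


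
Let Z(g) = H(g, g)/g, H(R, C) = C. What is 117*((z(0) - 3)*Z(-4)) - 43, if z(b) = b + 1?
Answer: -277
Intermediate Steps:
z(b) = 1 + b
Z(g) = 1 (Z(g) = g/g = 1)
117*((z(0) - 3)*Z(-4)) - 43 = 117*(((1 + 0) - 3)*1) - 43 = 117*((1 - 3)*1) - 43 = 117*(-2*1) - 43 = 117*(-2) - 43 = -234 - 43 = -277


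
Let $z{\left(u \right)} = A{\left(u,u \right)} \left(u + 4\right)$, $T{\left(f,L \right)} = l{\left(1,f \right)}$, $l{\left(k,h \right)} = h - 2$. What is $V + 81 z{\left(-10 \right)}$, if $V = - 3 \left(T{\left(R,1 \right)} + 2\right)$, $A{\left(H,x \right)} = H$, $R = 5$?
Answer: $4845$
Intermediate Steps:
$l{\left(k,h \right)} = -2 + h$
$T{\left(f,L \right)} = -2 + f$
$z{\left(u \right)} = u \left(4 + u\right)$ ($z{\left(u \right)} = u \left(u + 4\right) = u \left(4 + u\right)$)
$V = -15$ ($V = - 3 \left(\left(-2 + 5\right) + 2\right) = - 3 \left(3 + 2\right) = \left(-3\right) 5 = -15$)
$V + 81 z{\left(-10 \right)} = -15 + 81 \left(- 10 \left(4 - 10\right)\right) = -15 + 81 \left(\left(-10\right) \left(-6\right)\right) = -15 + 81 \cdot 60 = -15 + 4860 = 4845$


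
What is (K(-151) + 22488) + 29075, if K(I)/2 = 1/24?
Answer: 618757/12 ≈ 51563.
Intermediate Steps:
K(I) = 1/12 (K(I) = 2/24 = 2*(1/24) = 1/12)
(K(-151) + 22488) + 29075 = (1/12 + 22488) + 29075 = 269857/12 + 29075 = 618757/12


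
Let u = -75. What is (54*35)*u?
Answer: -141750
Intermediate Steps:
(54*35)*u = (54*35)*(-75) = 1890*(-75) = -141750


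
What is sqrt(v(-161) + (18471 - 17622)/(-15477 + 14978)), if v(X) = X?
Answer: 2*I*sqrt(10128203)/499 ≈ 12.755*I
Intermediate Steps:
sqrt(v(-161) + (18471 - 17622)/(-15477 + 14978)) = sqrt(-161 + (18471 - 17622)/(-15477 + 14978)) = sqrt(-161 + 849/(-499)) = sqrt(-161 + 849*(-1/499)) = sqrt(-161 - 849/499) = sqrt(-81188/499) = 2*I*sqrt(10128203)/499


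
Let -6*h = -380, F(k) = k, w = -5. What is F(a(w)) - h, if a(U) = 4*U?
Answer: -250/3 ≈ -83.333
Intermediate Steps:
h = 190/3 (h = -1/6*(-380) = 190/3 ≈ 63.333)
F(a(w)) - h = 4*(-5) - 1*190/3 = -20 - 190/3 = -250/3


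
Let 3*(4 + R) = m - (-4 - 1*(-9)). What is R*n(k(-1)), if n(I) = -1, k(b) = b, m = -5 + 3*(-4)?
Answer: 34/3 ≈ 11.333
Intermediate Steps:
m = -17 (m = -5 - 12 = -17)
R = -34/3 (R = -4 + (-17 - (-4 - 1*(-9)))/3 = -4 + (-17 - (-4 + 9))/3 = -4 + (-17 - 1*5)/3 = -4 + (-17 - 5)/3 = -4 + (1/3)*(-22) = -4 - 22/3 = -34/3 ≈ -11.333)
R*n(k(-1)) = -34/3*(-1) = 34/3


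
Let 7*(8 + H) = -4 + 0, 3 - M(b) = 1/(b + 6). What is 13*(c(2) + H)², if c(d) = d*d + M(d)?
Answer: 117325/3136 ≈ 37.412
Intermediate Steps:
M(b) = 3 - 1/(6 + b) (M(b) = 3 - 1/(b + 6) = 3 - 1/(6 + b))
c(d) = d² + (17 + 3*d)/(6 + d) (c(d) = d*d + (17 + 3*d)/(6 + d) = d² + (17 + 3*d)/(6 + d))
H = -60/7 (H = -8 + (-4 + 0)/7 = -8 + (⅐)*(-4) = -8 - 4/7 = -60/7 ≈ -8.5714)
13*(c(2) + H)² = 13*((17 + 3*2 + 2²*(6 + 2))/(6 + 2) - 60/7)² = 13*((17 + 6 + 4*8)/8 - 60/7)² = 13*((17 + 6 + 32)/8 - 60/7)² = 13*((⅛)*55 - 60/7)² = 13*(55/8 - 60/7)² = 13*(-95/56)² = 13*(9025/3136) = 117325/3136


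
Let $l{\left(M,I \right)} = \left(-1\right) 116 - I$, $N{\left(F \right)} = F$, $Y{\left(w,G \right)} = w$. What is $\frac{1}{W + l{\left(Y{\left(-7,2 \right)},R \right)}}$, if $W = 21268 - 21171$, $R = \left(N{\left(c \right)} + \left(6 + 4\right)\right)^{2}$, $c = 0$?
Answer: $- \frac{1}{119} \approx -0.0084034$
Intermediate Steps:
$R = 100$ ($R = \left(0 + \left(6 + 4\right)\right)^{2} = \left(0 + 10\right)^{2} = 10^{2} = 100$)
$W = 97$
$l{\left(M,I \right)} = -116 - I$
$\frac{1}{W + l{\left(Y{\left(-7,2 \right)},R \right)}} = \frac{1}{97 - 216} = \frac{1}{-119} = - \frac{1}{119}$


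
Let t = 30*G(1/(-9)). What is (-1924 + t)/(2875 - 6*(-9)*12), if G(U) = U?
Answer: -5782/10569 ≈ -0.54707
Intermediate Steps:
t = -10/3 (t = 30/(-9) = 30*(-⅑) = -10/3 ≈ -3.3333)
(-1924 + t)/(2875 - 6*(-9)*12) = (-1924 - 10/3)/(2875 - 6*(-9)*12) = -5782/(3*(2875 + 54*12)) = -5782/(3*(2875 + 648)) = -5782/3/3523 = -5782/3*1/3523 = -5782/10569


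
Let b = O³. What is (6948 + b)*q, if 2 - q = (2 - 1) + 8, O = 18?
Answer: -89460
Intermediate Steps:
b = 5832 (b = 18³ = 5832)
q = -7 (q = 2 - ((2 - 1) + 8) = 2 - (1 + 8) = 2 - 1*9 = 2 - 9 = -7)
(6948 + b)*q = (6948 + 5832)*(-7) = 12780*(-7) = -89460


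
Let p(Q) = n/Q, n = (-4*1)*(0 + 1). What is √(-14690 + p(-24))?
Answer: I*√528834/6 ≈ 121.2*I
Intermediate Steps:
n = -4 (n = -4*1 = -4)
p(Q) = -4/Q
√(-14690 + p(-24)) = √(-14690 - 4/(-24)) = √(-14690 - 4*(-1/24)) = √(-14690 + ⅙) = √(-88139/6) = I*√528834/6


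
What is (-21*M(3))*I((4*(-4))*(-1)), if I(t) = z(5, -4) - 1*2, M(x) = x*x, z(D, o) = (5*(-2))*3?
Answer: 6048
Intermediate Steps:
z(D, o) = -30 (z(D, o) = -10*3 = -30)
M(x) = x²
I(t) = -32 (I(t) = -30 - 1*2 = -30 - 2 = -32)
(-21*M(3))*I((4*(-4))*(-1)) = -21*3²*(-32) = -21*9*(-32) = -189*(-32) = 6048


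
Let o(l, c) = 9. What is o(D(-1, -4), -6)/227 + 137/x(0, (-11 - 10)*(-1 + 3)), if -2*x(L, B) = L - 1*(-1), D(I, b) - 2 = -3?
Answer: -62189/227 ≈ -273.96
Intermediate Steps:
D(I, b) = -1 (D(I, b) = 2 - 3 = -1)
x(L, B) = -½ - L/2 (x(L, B) = -(L - 1*(-1))/2 = -(L + 1)/2 = -(1 + L)/2 = -½ - L/2)
o(D(-1, -4), -6)/227 + 137/x(0, (-11 - 10)*(-1 + 3)) = 9/227 + 137/(-½ - ½*0) = 9*(1/227) + 137/(-½ + 0) = 9/227 + 137/(-½) = 9/227 + 137*(-2) = 9/227 - 274 = -62189/227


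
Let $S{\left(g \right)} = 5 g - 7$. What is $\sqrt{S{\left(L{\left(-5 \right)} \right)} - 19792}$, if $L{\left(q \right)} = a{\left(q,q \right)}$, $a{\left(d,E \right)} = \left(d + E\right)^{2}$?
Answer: $i \sqrt{19299} \approx 138.92 i$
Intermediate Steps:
$a{\left(d,E \right)} = \left(E + d\right)^{2}$
$L{\left(q \right)} = 4 q^{2}$ ($L{\left(q \right)} = \left(q + q\right)^{2} = \left(2 q\right)^{2} = 4 q^{2}$)
$S{\left(g \right)} = -7 + 5 g$
$\sqrt{S{\left(L{\left(-5 \right)} \right)} - 19792} = \sqrt{\left(-7 + 5 \cdot 4 \left(-5\right)^{2}\right) - 19792} = \sqrt{\left(-7 + 5 \cdot 4 \cdot 25\right) - 19792} = \sqrt{\left(-7 + 5 \cdot 100\right) - 19792} = \sqrt{\left(-7 + 500\right) - 19792} = \sqrt{493 - 19792} = \sqrt{-19299} = i \sqrt{19299}$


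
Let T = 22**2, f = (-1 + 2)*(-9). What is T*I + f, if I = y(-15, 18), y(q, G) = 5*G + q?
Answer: 36291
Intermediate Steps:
f = -9 (f = 1*(-9) = -9)
y(q, G) = q + 5*G
I = 75 (I = -15 + 5*18 = -15 + 90 = 75)
T = 484
T*I + f = 484*75 - 9 = 36300 - 9 = 36291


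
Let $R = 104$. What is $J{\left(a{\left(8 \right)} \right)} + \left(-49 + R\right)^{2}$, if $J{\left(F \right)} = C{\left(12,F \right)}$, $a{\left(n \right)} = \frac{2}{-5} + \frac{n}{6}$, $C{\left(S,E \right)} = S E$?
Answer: $\frac{15181}{5} \approx 3036.2$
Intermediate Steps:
$C{\left(S,E \right)} = E S$
$a{\left(n \right)} = - \frac{2}{5} + \frac{n}{6}$ ($a{\left(n \right)} = 2 \left(- \frac{1}{5}\right) + n \frac{1}{6} = - \frac{2}{5} + \frac{n}{6}$)
$J{\left(F \right)} = 12 F$ ($J{\left(F \right)} = F 12 = 12 F$)
$J{\left(a{\left(8 \right)} \right)} + \left(-49 + R\right)^{2} = 12 \left(- \frac{2}{5} + \frac{1}{6} \cdot 8\right) + \left(-49 + 104\right)^{2} = 12 \left(- \frac{2}{5} + \frac{4}{3}\right) + 55^{2} = 12 \cdot \frac{14}{15} + 3025 = \frac{56}{5} + 3025 = \frac{15181}{5}$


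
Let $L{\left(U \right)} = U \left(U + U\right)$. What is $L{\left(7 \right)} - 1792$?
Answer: $-1694$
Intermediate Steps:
$L{\left(U \right)} = 2 U^{2}$ ($L{\left(U \right)} = U 2 U = 2 U^{2}$)
$L{\left(7 \right)} - 1792 = 2 \cdot 7^{2} - 1792 = 2 \cdot 49 - 1792 = 98 - 1792 = -1694$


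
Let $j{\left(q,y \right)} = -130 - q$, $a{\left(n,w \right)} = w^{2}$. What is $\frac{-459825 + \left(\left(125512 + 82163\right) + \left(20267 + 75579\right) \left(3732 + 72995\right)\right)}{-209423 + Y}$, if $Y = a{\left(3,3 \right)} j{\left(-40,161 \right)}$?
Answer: $- \frac{7353723892}{210233} \approx -34979.0$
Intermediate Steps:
$Y = -810$ ($Y = 3^{2} \left(-130 - -40\right) = 9 \left(-130 + 40\right) = 9 \left(-90\right) = -810$)
$\frac{-459825 + \left(\left(125512 + 82163\right) + \left(20267 + 75579\right) \left(3732 + 72995\right)\right)}{-209423 + Y} = \frac{-459825 + \left(\left(125512 + 82163\right) + \left(20267 + 75579\right) \left(3732 + 72995\right)\right)}{-209423 - 810} = \frac{-459825 + \left(207675 + 95846 \cdot 76727\right)}{-210233} = \left(-459825 + \left(207675 + 7353976042\right)\right) \left(- \frac{1}{210233}\right) = \left(-459825 + 7354183717\right) \left(- \frac{1}{210233}\right) = 7353723892 \left(- \frac{1}{210233}\right) = - \frac{7353723892}{210233}$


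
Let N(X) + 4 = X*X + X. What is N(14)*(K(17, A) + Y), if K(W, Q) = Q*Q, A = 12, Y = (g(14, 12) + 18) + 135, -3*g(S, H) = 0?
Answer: 61182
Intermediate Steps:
g(S, H) = 0 (g(S, H) = -1/3*0 = 0)
Y = 153 (Y = (0 + 18) + 135 = 18 + 135 = 153)
K(W, Q) = Q**2
N(X) = -4 + X + X**2 (N(X) = -4 + (X*X + X) = -4 + (X**2 + X) = -4 + (X + X**2) = -4 + X + X**2)
N(14)*(K(17, A) + Y) = (-4 + 14 + 14**2)*(12**2 + 153) = (-4 + 14 + 196)*(144 + 153) = 206*297 = 61182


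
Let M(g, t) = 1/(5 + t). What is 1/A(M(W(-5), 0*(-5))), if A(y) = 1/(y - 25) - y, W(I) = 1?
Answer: -620/149 ≈ -4.1611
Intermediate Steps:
A(y) = 1/(-25 + y) - y
1/A(M(W(-5), 0*(-5))) = 1/((1 - (1/(5 + 0*(-5)))² + 25/(5 + 0*(-5)))/(-25 + 1/(5 + 0*(-5)))) = 1/((1 - (1/(5 + 0))² + 25/(5 + 0))/(-25 + 1/(5 + 0))) = 1/((1 - (1/5)² + 25/5)/(-25 + 1/5)) = 1/((1 - (⅕)² + 25*(⅕))/(-25 + ⅕)) = 1/((1 - 1*1/25 + 5)/(-124/5)) = 1/(-5*(1 - 1/25 + 5)/124) = 1/(-5/124*149/25) = 1/(-149/620) = -620/149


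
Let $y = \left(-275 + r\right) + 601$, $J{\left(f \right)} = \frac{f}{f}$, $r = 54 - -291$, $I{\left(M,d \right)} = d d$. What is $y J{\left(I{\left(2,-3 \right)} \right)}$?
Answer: $671$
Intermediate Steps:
$I{\left(M,d \right)} = d^{2}$
$r = 345$ ($r = 54 + 291 = 345$)
$J{\left(f \right)} = 1$
$y = 671$ ($y = \left(-275 + 345\right) + 601 = 70 + 601 = 671$)
$y J{\left(I{\left(2,-3 \right)} \right)} = 671 \cdot 1 = 671$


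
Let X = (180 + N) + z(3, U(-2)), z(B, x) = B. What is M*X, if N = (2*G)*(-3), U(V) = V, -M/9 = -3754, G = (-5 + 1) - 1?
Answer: 7196418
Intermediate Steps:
G = -5 (G = -4 - 1 = -5)
M = 33786 (M = -9*(-3754) = 33786)
N = 30 (N = (2*(-5))*(-3) = -10*(-3) = 30)
X = 213 (X = (180 + 30) + 3 = 210 + 3 = 213)
M*X = 33786*213 = 7196418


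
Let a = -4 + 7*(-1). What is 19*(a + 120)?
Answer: 2071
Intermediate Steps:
a = -11 (a = -4 - 7 = -11)
19*(a + 120) = 19*(-11 + 120) = 19*109 = 2071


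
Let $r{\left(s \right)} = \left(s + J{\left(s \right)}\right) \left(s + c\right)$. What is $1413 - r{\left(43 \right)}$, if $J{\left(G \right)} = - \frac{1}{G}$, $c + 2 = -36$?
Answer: $\frac{51519}{43} \approx 1198.1$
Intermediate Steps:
$c = -38$ ($c = -2 - 36 = -38$)
$r{\left(s \right)} = \left(-38 + s\right) \left(s - \frac{1}{s}\right)$ ($r{\left(s \right)} = \left(s - \frac{1}{s}\right) \left(s - 38\right) = \left(s - \frac{1}{s}\right) \left(-38 + s\right) = \left(-38 + s\right) \left(s - \frac{1}{s}\right)$)
$1413 - r{\left(43 \right)} = 1413 - \left(-1 + 43^{2} - 1634 + \frac{38}{43}\right) = 1413 - \left(-1 + 1849 - 1634 + 38 \cdot \frac{1}{43}\right) = 1413 - \left(-1 + 1849 - 1634 + \frac{38}{43}\right) = 1413 - \frac{9240}{43} = \frac{51519}{43}$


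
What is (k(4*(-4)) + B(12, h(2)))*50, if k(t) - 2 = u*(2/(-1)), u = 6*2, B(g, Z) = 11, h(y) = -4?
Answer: -550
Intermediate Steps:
u = 12
k(t) = -22 (k(t) = 2 + 12*(2/(-1)) = 2 + 12*(2*(-1)) = 2 + 12*(-2) = 2 - 24 = -22)
(k(4*(-4)) + B(12, h(2)))*50 = (-22 + 11)*50 = -11*50 = -550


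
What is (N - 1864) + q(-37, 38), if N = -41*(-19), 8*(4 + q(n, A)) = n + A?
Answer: -8711/8 ≈ -1088.9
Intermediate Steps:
q(n, A) = -4 + A/8 + n/8 (q(n, A) = -4 + (n + A)/8 = -4 + (A + n)/8 = -4 + (A/8 + n/8) = -4 + A/8 + n/8)
N = 779
(N - 1864) + q(-37, 38) = (779 - 1864) + (-4 + (⅛)*38 + (⅛)*(-37)) = -1085 + (-4 + 19/4 - 37/8) = -1085 - 31/8 = -8711/8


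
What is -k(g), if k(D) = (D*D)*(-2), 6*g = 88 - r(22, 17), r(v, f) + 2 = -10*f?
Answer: 33800/9 ≈ 3755.6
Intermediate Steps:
r(v, f) = -2 - 10*f
g = 130/3 (g = (88 - (-2 - 10*17))/6 = (88 - (-2 - 170))/6 = (88 - 1*(-172))/6 = (88 + 172)/6 = (⅙)*260 = 130/3 ≈ 43.333)
k(D) = -2*D² (k(D) = D²*(-2) = -2*D²)
-k(g) = -(-2)*(130/3)² = -(-2)*16900/9 = -1*(-33800/9) = 33800/9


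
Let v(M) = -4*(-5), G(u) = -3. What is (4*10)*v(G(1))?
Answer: 800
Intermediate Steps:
v(M) = 20
(4*10)*v(G(1)) = (4*10)*20 = 40*20 = 800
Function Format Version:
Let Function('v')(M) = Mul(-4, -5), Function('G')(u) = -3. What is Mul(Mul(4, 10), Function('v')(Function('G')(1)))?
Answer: 800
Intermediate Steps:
Function('v')(M) = 20
Mul(Mul(4, 10), Function('v')(Function('G')(1))) = Mul(Mul(4, 10), 20) = Mul(40, 20) = 800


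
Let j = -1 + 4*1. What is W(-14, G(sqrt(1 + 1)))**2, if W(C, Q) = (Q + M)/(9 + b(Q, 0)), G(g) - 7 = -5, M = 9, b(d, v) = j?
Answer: 121/144 ≈ 0.84028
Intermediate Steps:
j = 3 (j = -1 + 4 = 3)
b(d, v) = 3
G(g) = 2 (G(g) = 7 - 5 = 2)
W(C, Q) = 3/4 + Q/12 (W(C, Q) = (Q + 9)/(9 + 3) = (9 + Q)/12 = (9 + Q)*(1/12) = 3/4 + Q/12)
W(-14, G(sqrt(1 + 1)))**2 = (3/4 + (1/12)*2)**2 = (3/4 + 1/6)**2 = (11/12)**2 = 121/144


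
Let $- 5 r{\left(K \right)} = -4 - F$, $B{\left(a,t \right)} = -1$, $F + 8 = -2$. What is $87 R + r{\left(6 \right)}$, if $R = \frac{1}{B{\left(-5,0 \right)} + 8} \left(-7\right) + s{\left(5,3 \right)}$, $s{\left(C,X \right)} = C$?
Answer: $\frac{1734}{5} \approx 346.8$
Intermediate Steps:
$F = -10$ ($F = -8 - 2 = -10$)
$r{\left(K \right)} = - \frac{6}{5}$ ($r{\left(K \right)} = - \frac{-4 - -10}{5} = - \frac{-4 + 10}{5} = \left(- \frac{1}{5}\right) 6 = - \frac{6}{5}$)
$R = 4$ ($R = \frac{1}{-1 + 8} \left(-7\right) + 5 = \frac{1}{7} \left(-7\right) + 5 = -1 + 5 = 4$)
$87 R + r{\left(6 \right)} = 87 \cdot 4 - \frac{6}{5} = 348 - \frac{6}{5} = \frac{1734}{5}$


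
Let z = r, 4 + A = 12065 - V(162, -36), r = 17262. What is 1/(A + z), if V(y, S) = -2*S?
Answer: 1/29251 ≈ 3.4187e-5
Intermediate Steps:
A = 11989 (A = -4 + (12065 - (-2)*(-36)) = -4 + (12065 - 1*72) = -4 + (12065 - 72) = -4 + 11993 = 11989)
z = 17262
1/(A + z) = 1/(11989 + 17262) = 1/29251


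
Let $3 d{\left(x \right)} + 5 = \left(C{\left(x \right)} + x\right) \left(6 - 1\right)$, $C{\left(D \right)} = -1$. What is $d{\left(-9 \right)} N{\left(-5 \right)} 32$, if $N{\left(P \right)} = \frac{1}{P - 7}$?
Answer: $\frac{440}{9} \approx 48.889$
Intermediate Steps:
$N{\left(P \right)} = \frac{1}{-7 + P}$
$d{\left(x \right)} = - \frac{10}{3} + \frac{5 x}{3}$ ($d{\left(x \right)} = - \frac{5}{3} + \frac{\left(-1 + x\right) \left(6 - 1\right)}{3} = - \frac{5}{3} + \frac{\left(-1 + x\right) 5}{3} = - \frac{5}{3} + \frac{-5 + 5 x}{3} = - \frac{5}{3} + \left(- \frac{5}{3} + \frac{5 x}{3}\right) = - \frac{10}{3} + \frac{5 x}{3}$)
$d{\left(-9 \right)} N{\left(-5 \right)} 32 = \frac{- \frac{10}{3} + \frac{5}{3} \left(-9\right)}{-7 - 5} \cdot 32 = \frac{- \frac{10}{3} - 15}{-12} \cdot 32 = \left(- \frac{55}{3}\right) \left(- \frac{1}{12}\right) 32 = \frac{55}{36} \cdot 32 = \frac{440}{9}$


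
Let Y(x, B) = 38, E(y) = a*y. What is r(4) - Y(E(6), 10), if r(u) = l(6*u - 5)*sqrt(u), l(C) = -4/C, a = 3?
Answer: -730/19 ≈ -38.421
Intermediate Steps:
E(y) = 3*y
r(u) = -4*sqrt(u)/(-5 + 6*u) (r(u) = (-4/(6*u - 5))*sqrt(u) = (-4/(-5 + 6*u))*sqrt(u) = -4*sqrt(u)/(-5 + 6*u))
r(4) - Y(E(6), 10) = -4*sqrt(4)/(-5 + 6*4) - 1*38 = -4*2/(-5 + 24) - 38 = -4*2/19 - 38 = -4*2*1/19 - 38 = -8/19 - 38 = -730/19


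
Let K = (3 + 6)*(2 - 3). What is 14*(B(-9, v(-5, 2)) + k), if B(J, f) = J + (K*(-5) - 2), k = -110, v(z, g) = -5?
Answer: -1064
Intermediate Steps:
K = -9 (K = 9*(-1) = -9)
B(J, f) = 43 + J (B(J, f) = J + (-9*(-5) - 2) = J + (45 - 2) = J + 43 = 43 + J)
14*(B(-9, v(-5, 2)) + k) = 14*((43 - 9) - 110) = 14*(34 - 110) = 14*(-76) = -1064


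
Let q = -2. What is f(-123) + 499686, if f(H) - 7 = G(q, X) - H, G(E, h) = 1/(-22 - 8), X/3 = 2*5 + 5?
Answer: 14994479/30 ≈ 4.9982e+5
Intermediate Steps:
X = 45 (X = 3*(2*5 + 5) = 3*(10 + 5) = 3*15 = 45)
G(E, h) = -1/30 (G(E, h) = 1/(-30) = -1/30)
f(H) = 209/30 - H (f(H) = 7 + (-1/30 - H) = 209/30 - H)
f(-123) + 499686 = (209/30 - 1*(-123)) + 499686 = (209/30 + 123) + 499686 = 3899/30 + 499686 = 14994479/30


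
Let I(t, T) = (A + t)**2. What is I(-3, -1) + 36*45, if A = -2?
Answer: 1645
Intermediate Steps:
I(t, T) = (-2 + t)**2
I(-3, -1) + 36*45 = (-2 - 3)**2 + 36*45 = (-5)**2 + 1620 = 25 + 1620 = 1645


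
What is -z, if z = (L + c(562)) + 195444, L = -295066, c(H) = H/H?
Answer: 99621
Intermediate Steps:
c(H) = 1
z = -99621 (z = (-295066 + 1) + 195444 = -295065 + 195444 = -99621)
-z = -1*(-99621) = 99621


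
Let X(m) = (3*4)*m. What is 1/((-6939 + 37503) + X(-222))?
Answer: 1/27900 ≈ 3.5842e-5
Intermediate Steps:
X(m) = 12*m
1/((-6939 + 37503) + X(-222)) = 1/((-6939 + 37503) + 12*(-222)) = 1/(30564 - 2664) = 1/27900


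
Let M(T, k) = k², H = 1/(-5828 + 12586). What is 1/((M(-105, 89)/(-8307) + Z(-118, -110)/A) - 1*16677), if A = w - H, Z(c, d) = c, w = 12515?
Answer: -234191965761/3905844930924916 ≈ -5.9959e-5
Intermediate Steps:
H = 1/6758 ≈ 0.00014797
A = 84576369/6758 (A = 12515 - 1*1/6758 = 12515 - 1/6758 = 84576369/6758 ≈ 12515.)
1/((M(-105, 89)/(-8307) + Z(-118, -110)/A) - 1*16677) = 1/((89²/(-8307) - 118/84576369/6758) - 1*16677) = 1/((7921*(-1/8307) - 118*6758/84576369) - 16677) = 1/((-7921/8307 - 797444/84576369) - 16677) = 1/(-225517928719/234191965761 - 16677) = 1/(-3905844930924916/234191965761) = -234191965761/3905844930924916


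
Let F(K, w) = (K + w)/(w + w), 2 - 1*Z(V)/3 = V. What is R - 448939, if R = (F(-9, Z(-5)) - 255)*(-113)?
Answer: -2941094/7 ≈ -4.2016e+5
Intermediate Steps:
Z(V) = 6 - 3*V
F(K, w) = (K + w)/(2*w) (F(K, w) = (K + w)/((2*w)) = (K + w)*(1/(2*w)) = (K + w)/(2*w))
R = 201479/7 (R = ((-9 + (6 - 3*(-5)))/(2*(6 - 3*(-5))) - 255)*(-113) = ((-9 + (6 + 15))/(2*(6 + 15)) - 255)*(-113) = ((1/2)*(-9 + 21)/21 - 255)*(-113) = ((1/2)*(1/21)*12 - 255)*(-113) = (2/7 - 255)*(-113) = -1783/7*(-113) = 201479/7 ≈ 28783.)
R - 448939 = 201479/7 - 448939 = -2941094/7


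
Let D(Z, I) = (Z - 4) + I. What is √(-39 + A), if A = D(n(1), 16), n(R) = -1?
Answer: 2*I*√7 ≈ 5.2915*I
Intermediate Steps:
D(Z, I) = -4 + I + Z (D(Z, I) = (-4 + Z) + I = -4 + I + Z)
A = 11 (A = -4 + 16 - 1 = 11)
√(-39 + A) = √(-39 + 11) = √(-28) = 2*I*√7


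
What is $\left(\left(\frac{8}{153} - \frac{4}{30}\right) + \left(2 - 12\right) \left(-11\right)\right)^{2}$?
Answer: $\frac{7070791744}{585225} \approx 12082.0$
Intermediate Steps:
$\left(\left(\frac{8}{153} - \frac{4}{30}\right) + \left(2 - 12\right) \left(-11\right)\right)^{2} = \left(\left(8 \cdot \frac{1}{153} - \frac{2}{15}\right) - -110\right)^{2} = \left(\left(\frac{8}{153} - \frac{2}{15}\right) + 110\right)^{2} = \left(- \frac{62}{765} + 110\right)^{2} = \left(\frac{84088}{765}\right)^{2} = \frac{7070791744}{585225}$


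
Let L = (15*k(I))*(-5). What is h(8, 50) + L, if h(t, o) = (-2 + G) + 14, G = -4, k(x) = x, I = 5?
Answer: -367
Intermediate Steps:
h(t, o) = 8 (h(t, o) = (-2 - 4) + 14 = -6 + 14 = 8)
L = -375 (L = (15*5)*(-5) = 75*(-5) = -375)
h(8, 50) + L = 8 - 375 = -367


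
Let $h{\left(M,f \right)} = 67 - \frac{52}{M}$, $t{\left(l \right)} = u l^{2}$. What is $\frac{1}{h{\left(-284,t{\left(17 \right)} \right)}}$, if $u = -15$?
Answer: $\frac{71}{4770} \approx 0.014885$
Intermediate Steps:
$t{\left(l \right)} = - 15 l^{2}$
$\frac{1}{h{\left(-284,t{\left(17 \right)} \right)}} = \frac{1}{67 - \frac{52}{-284}} = \frac{1}{67 - - \frac{13}{71}} = \frac{1}{67 + \frac{13}{71}} = \frac{1}{\frac{4770}{71}} = \frac{71}{4770}$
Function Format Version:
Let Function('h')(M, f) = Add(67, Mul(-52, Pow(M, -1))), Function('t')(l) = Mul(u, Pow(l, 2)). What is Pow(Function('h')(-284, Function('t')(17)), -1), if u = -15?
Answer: Rational(71, 4770) ≈ 0.014885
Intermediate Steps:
Function('t')(l) = Mul(-15, Pow(l, 2))
Pow(Function('h')(-284, Function('t')(17)), -1) = Pow(Add(67, Mul(-52, Pow(-284, -1))), -1) = Pow(Add(67, Mul(-52, Rational(-1, 284))), -1) = Pow(Add(67, Rational(13, 71)), -1) = Pow(Rational(4770, 71), -1) = Rational(71, 4770)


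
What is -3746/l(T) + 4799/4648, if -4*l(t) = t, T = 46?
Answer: 34933193/106904 ≈ 326.77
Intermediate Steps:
l(t) = -t/4
-3746/l(T) + 4799/4648 = -3746/((-¼*46)) + 4799/4648 = -3746/(-23/2) + 4799*(1/4648) = -3746*(-2/23) + 4799/4648 = 7492/23 + 4799/4648 = 34933193/106904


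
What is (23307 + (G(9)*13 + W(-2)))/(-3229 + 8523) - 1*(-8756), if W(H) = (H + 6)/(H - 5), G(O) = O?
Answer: 162321906/18529 ≈ 8760.4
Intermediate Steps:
W(H) = (6 + H)/(-5 + H)
(23307 + (G(9)*13 + W(-2)))/(-3229 + 8523) - 1*(-8756) = (23307 + (9*13 + (6 - 2)/(-5 - 2)))/(-3229 + 8523) - 1*(-8756) = (23307 + (117 + 4/(-7)))/5294 + 8756 = (23307 + (117 - 1/7*4))*(1/5294) + 8756 = (23307 + (117 - 4/7))*(1/5294) + 8756 = (23307 + 815/7)*(1/5294) + 8756 = (163964/7)*(1/5294) + 8756 = 81982/18529 + 8756 = 162321906/18529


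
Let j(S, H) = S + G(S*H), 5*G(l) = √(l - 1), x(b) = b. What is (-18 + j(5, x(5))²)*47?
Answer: 9353/25 + 188*√6 ≈ 834.62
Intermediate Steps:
G(l) = √(-1 + l)/5 (G(l) = √(l - 1)/5 = √(-1 + l)/5)
j(S, H) = S + √(-1 + H*S)/5 (j(S, H) = S + √(-1 + S*H)/5 = S + √(-1 + H*S)/5)
(-18 + j(5, x(5))²)*47 = (-18 + (5 + √(-1 + 5*5)/5)²)*47 = (-18 + (5 + √(-1 + 25)/5)²)*47 = (-18 + (5 + √24/5)²)*47 = (-18 + (5 + (2*√6)/5)²)*47 = (-18 + (5 + 2*√6/5)²)*47 = -846 + 47*(5 + 2*√6/5)²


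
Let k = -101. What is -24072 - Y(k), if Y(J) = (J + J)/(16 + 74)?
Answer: -1083139/45 ≈ -24070.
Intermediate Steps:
Y(J) = J/45 (Y(J) = (2*J)/90 = (2*J)*(1/90) = J/45)
-24072 - Y(k) = -24072 - (-101)/45 = -24072 - 1*(-101/45) = -24072 + 101/45 = -1083139/45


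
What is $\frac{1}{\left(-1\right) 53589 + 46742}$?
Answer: $- \frac{1}{6847} \approx -0.00014605$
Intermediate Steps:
$\frac{1}{\left(-1\right) 53589 + 46742} = \frac{1}{-53589 + 46742} = \frac{1}{-6847} = - \frac{1}{6847}$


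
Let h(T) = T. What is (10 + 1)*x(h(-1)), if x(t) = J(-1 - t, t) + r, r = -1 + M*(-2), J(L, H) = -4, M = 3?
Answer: -121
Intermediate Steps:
r = -7 (r = -1 + 3*(-2) = -1 - 6 = -7)
x(t) = -11 (x(t) = -4 - 7 = -11)
(10 + 1)*x(h(-1)) = (10 + 1)*(-11) = 11*(-11) = -121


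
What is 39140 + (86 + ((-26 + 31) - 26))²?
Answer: 43365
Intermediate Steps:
39140 + (86 + ((-26 + 31) - 26))² = 39140 + (86 + (5 - 26))² = 39140 + (86 - 21)² = 39140 + 65² = 39140 + 4225 = 43365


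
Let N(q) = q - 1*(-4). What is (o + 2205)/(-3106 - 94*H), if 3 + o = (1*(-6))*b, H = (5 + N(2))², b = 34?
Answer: -999/7240 ≈ -0.13798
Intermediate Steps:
N(q) = 4 + q (N(q) = q + 4 = 4 + q)
H = 121 (H = (5 + (4 + 2))² = (5 + 6)² = 11² = 121)
o = -207 (o = -3 + (1*(-6))*34 = -3 - 6*34 = -3 - 204 = -207)
(o + 2205)/(-3106 - 94*H) = (-207 + 2205)/(-3106 - 94*121) = 1998/(-3106 - 11374) = 1998/(-14480) = 1998*(-1/14480) = -999/7240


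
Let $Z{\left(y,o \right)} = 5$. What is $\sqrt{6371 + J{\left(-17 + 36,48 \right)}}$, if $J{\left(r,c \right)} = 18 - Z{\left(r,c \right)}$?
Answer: $4 \sqrt{399} \approx 79.9$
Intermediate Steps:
$J{\left(r,c \right)} = 13$ ($J{\left(r,c \right)} = 18 - 5 = 13$)
$\sqrt{6371 + J{\left(-17 + 36,48 \right)}} = \sqrt{6371 + 13} = \sqrt{6384} = 4 \sqrt{399}$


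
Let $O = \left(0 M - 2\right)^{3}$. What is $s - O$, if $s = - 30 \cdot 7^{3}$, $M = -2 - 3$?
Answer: $-10282$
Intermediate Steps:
$M = -5$
$O = -8$ ($O = \left(0 \left(-5\right) - 2\right)^{3} = \left(0 - 2\right)^{3} = \left(-2\right)^{3} = -8$)
$s = -10290$ ($s = \left(-30\right) 343 = -10290$)
$s - O = -10290 - -8 = -10290 + 8 = -10282$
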